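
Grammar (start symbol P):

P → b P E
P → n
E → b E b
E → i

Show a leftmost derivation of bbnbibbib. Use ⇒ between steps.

P ⇒ bPE ⇒ bbPEE ⇒ bbnEE ⇒ bbnbEbE ⇒ bbnbibE ⇒ bbnbibbEb ⇒ bbnbibbib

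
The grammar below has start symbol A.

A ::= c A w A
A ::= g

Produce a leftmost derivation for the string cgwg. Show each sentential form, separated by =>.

A=>cAwA=>cgwA=>cgwg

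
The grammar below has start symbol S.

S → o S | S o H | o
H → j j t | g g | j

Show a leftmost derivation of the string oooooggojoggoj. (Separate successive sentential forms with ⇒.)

S ⇒ SoH   [S → S o H]
SoH ⇒ SoHoH   [S → S o H]
SoHoH ⇒ SoHoHoH   [S → S o H]
SoHoHoH ⇒ SoHoHoHoH   [S → S o H]
SoHoHoHoH ⇒ oSoHoHoHoH   [S → o S]
oSoHoHoHoH ⇒ ooSoHoHoHoH   [S → o S]
ooSoHoHoHoH ⇒ oooSoHoHoHoH   [S → o S]
oooSoHoHoHoH ⇒ oooooHoHoHoH   [S → o]
oooooHoHoHoH ⇒ oooooggoHoHoH   [H → g g]
oooooggoHoHoH ⇒ oooooggojoHoH   [H → j]
oooooggojoHoH ⇒ oooooggojoggoH   [H → g g]
oooooggojoggoH ⇒ oooooggojoggoj   [H → j]

S ⇒ SoH ⇒ SoHoH ⇒ SoHoHoH ⇒ SoHoHoHoH ⇒ oSoHoHoHoH ⇒ ooSoHoHoHoH ⇒ oooSoHoHoHoH ⇒ oooooHoHoHoH ⇒ oooooggoHoHoH ⇒ oooooggojoHoH ⇒ oooooggojoggoH ⇒ oooooggojoggoj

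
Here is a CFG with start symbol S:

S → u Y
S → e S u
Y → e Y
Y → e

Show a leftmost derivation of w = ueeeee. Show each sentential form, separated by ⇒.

S ⇒ uY   [S → u Y]
uY ⇒ ueY   [Y → e Y]
ueY ⇒ ueeY   [Y → e Y]
ueeY ⇒ ueeeY   [Y → e Y]
ueeeY ⇒ ueeeeY   [Y → e Y]
ueeeeY ⇒ ueeeee   [Y → e]

S⇒uY⇒ueY⇒ueeY⇒ueeeY⇒ueeeeY⇒ueeeee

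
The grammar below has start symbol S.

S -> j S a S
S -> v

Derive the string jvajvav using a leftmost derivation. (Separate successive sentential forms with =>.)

S=>jSaS=>jvaS=>jvajSaS=>jvajvaS=>jvajvav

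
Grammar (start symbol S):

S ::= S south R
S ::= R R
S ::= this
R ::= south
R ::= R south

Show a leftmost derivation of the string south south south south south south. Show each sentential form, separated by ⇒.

S ⇒ R R ⇒ R south R ⇒ R south south R ⇒ south south south R ⇒ south south south R south ⇒ south south south R south south ⇒ south south south south south south

S ⇒ R R   [S ::= R R]
R R ⇒ R south R   [R ::= R south]
R south R ⇒ R south south R   [R ::= R south]
R south south R ⇒ south south south R   [R ::= south]
south south south R ⇒ south south south R south   [R ::= R south]
south south south R south ⇒ south south south R south south   [R ::= R south]
south south south R south south ⇒ south south south south south south   [R ::= south]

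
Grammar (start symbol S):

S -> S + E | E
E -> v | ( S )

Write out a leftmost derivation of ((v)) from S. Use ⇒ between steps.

S ⇒ E ⇒ (S) ⇒ (E) ⇒ ((S)) ⇒ ((E)) ⇒ ((v))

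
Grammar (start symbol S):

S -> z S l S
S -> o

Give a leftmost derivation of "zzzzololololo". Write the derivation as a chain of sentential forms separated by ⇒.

S ⇒ zSlS ⇒ zzSlSlS ⇒ zzzSlSlSlS ⇒ zzzzSlSlSlSlS ⇒ zzzzolSlSlSlS ⇒ zzzzololSlSlS ⇒ zzzzolololSlS ⇒ zzzzololololS ⇒ zzzzololololo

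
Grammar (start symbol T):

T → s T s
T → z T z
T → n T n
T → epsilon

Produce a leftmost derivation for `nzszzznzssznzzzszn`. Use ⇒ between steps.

T ⇒ nTn ⇒ nzTzn ⇒ nzsTszn ⇒ nzszTzszn ⇒ nzszzTzzszn ⇒ nzszzzTzzzszn ⇒ nzszzznTnzzzszn ⇒ nzszzznzTznzzzszn ⇒ nzszzznzsTsznzzzszn ⇒ nzszzznzssznzzzszn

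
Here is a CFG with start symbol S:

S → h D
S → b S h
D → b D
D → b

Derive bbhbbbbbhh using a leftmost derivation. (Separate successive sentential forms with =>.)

S => bSh => bbShh => bbhDhh => bbhbDhh => bbhbbDhh => bbhbbbDhh => bbhbbbbDhh => bbhbbbbbhh

S => bSh   [S → b S h]
bSh => bbShh   [S → b S h]
bbShh => bbhDhh   [S → h D]
bbhDhh => bbhbDhh   [D → b D]
bbhbDhh => bbhbbDhh   [D → b D]
bbhbbDhh => bbhbbbDhh   [D → b D]
bbhbbbDhh => bbhbbbbDhh   [D → b D]
bbhbbbbDhh => bbhbbbbbhh   [D → b]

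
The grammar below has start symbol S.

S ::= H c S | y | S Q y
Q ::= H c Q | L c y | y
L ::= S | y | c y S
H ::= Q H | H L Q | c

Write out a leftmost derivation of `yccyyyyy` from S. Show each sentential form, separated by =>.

S => SQy   [S ::= S Q y]
SQy => SQyQy   [S ::= S Q y]
SQyQy => HcSQyQy   [S ::= H c S]
HcSQyQy => QHcSQyQy   [H ::= Q H]
QHcSQyQy => yHcSQyQy   [Q ::= y]
yHcSQyQy => yccSQyQy   [H ::= c]
yccSQyQy => yccyQyQy   [S ::= y]
yccyQyQy => yccyyyQy   [Q ::= y]
yccyyyQy => yccyyyyy   [Q ::= y]

S => SQy => SQyQy => HcSQyQy => QHcSQyQy => yHcSQyQy => yccSQyQy => yccyQyQy => yccyyyQy => yccyyyyy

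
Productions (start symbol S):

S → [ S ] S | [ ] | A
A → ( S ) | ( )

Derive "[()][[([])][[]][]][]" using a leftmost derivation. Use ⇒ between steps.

S ⇒ [S]S ⇒ [A]S ⇒ [()]S ⇒ [()][S]S ⇒ [()][[S]S]S ⇒ [()][[A]S]S ⇒ [()][[(S)]S]S ⇒ [()][[([])]S]S ⇒ [()][[([])][S]S]S ⇒ [()][[([])][[]]S]S ⇒ [()][[([])][[]][]]S ⇒ [()][[([])][[]][]][]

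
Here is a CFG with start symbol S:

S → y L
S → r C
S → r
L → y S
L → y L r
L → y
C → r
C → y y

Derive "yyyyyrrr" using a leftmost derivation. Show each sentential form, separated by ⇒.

S ⇒ yL ⇒ yyLr ⇒ yyyLrr ⇒ yyyyLrrr ⇒ yyyyyrrr

S ⇒ yL   [S → y L]
yL ⇒ yyLr   [L → y L r]
yyLr ⇒ yyyLrr   [L → y L r]
yyyLrr ⇒ yyyyLrrr   [L → y L r]
yyyyLrrr ⇒ yyyyyrrr   [L → y]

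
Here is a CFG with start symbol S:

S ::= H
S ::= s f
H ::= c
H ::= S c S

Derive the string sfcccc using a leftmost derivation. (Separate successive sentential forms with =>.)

S => H => ScS => sfcS => sfcH => sfcScS => sfcHcS => sfcccS => sfcccH => sfcccc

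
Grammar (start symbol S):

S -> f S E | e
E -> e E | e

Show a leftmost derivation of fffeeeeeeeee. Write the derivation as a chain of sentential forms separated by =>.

S => fSE   [S -> f S E]
fSE => ffSEE   [S -> f S E]
ffSEE => fffSEEE   [S -> f S E]
fffSEEE => fffeEEE   [S -> e]
fffeEEE => fffeeEEE   [E -> e E]
fffeeEEE => fffeeeEEE   [E -> e E]
fffeeeEEE => fffeeeeEE   [E -> e]
fffeeeeEE => fffeeeeeEE   [E -> e E]
fffeeeeeEE => fffeeeeeeEE   [E -> e E]
fffeeeeeeEE => fffeeeeeeeE   [E -> e]
fffeeeeeeeE => fffeeeeeeeeE   [E -> e E]
fffeeeeeeeeE => fffeeeeeeeee   [E -> e]

S => fSE => ffSEE => fffSEEE => fffeEEE => fffeeEEE => fffeeeEEE => fffeeeeEE => fffeeeeeEE => fffeeeeeeEE => fffeeeeeeeE => fffeeeeeeeeE => fffeeeeeeeee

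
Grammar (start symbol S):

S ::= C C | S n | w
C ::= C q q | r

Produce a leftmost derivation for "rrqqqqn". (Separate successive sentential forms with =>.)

S => Sn   [S ::= S n]
Sn => CCn   [S ::= C C]
CCn => rCn   [C ::= r]
rCn => rCqqn   [C ::= C q q]
rCqqn => rCqqqqn   [C ::= C q q]
rCqqqqn => rrqqqqn   [C ::= r]

S => Sn => CCn => rCn => rCqqn => rCqqqqn => rrqqqqn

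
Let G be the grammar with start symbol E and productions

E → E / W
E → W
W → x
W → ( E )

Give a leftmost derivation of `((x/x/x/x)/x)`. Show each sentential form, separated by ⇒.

E ⇒ W ⇒ (E) ⇒ (E/W) ⇒ (W/W) ⇒ ((E)/W) ⇒ ((E/W)/W) ⇒ ((E/W/W)/W) ⇒ ((E/W/W/W)/W) ⇒ ((W/W/W/W)/W) ⇒ ((x/W/W/W)/W) ⇒ ((x/x/W/W)/W) ⇒ ((x/x/x/W)/W) ⇒ ((x/x/x/x)/W) ⇒ ((x/x/x/x)/x)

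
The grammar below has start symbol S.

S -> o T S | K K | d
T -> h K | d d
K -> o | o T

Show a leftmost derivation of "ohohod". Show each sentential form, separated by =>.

S => oTS => ohKS => ohoTS => ohohKS => ohohoS => ohohod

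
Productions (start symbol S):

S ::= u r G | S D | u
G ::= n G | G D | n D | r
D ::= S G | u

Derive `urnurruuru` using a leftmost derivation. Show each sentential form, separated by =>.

S=>urG=>urGD=>urnDD=>urnSGD=>urnSDGD=>urnSDDGD=>urnurGDDGD=>urnurrDDGD=>urnurruDGD=>urnurruuGD=>urnurruurD=>urnurruuru

S => urG   [S ::= u r G]
urG => urGD   [G ::= G D]
urGD => urnDD   [G ::= n D]
urnDD => urnSGD   [D ::= S G]
urnSGD => urnSDGD   [S ::= S D]
urnSDGD => urnSDDGD   [S ::= S D]
urnSDDGD => urnurGDDGD   [S ::= u r G]
urnurGDDGD => urnurrDDGD   [G ::= r]
urnurrDDGD => urnurruDGD   [D ::= u]
urnurruDGD => urnurruuGD   [D ::= u]
urnurruuGD => urnurruurD   [G ::= r]
urnurruurD => urnurruuru   [D ::= u]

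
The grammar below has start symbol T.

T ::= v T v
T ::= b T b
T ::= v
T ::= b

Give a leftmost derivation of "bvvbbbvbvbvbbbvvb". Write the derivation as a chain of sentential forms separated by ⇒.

T⇒bTb⇒bvTvb⇒bvvTvvb⇒bvvbTbvvb⇒bvvbbTbbvvb⇒bvvbbbTbbbvvb⇒bvvbbbvTvbbbvvb⇒bvvbbbvbTbvbbbvvb⇒bvvbbbvbvbvbbbvvb

T ⇒ bTb   [T ::= b T b]
bTb ⇒ bvTvb   [T ::= v T v]
bvTvb ⇒ bvvTvvb   [T ::= v T v]
bvvTvvb ⇒ bvvbTbvvb   [T ::= b T b]
bvvbTbvvb ⇒ bvvbbTbbvvb   [T ::= b T b]
bvvbbTbbvvb ⇒ bvvbbbTbbbvvb   [T ::= b T b]
bvvbbbTbbbvvb ⇒ bvvbbbvTvbbbvvb   [T ::= v T v]
bvvbbbvTvbbbvvb ⇒ bvvbbbvbTbvbbbvvb   [T ::= b T b]
bvvbbbvbTbvbbbvvb ⇒ bvvbbbvbvbvbbbvvb   [T ::= v]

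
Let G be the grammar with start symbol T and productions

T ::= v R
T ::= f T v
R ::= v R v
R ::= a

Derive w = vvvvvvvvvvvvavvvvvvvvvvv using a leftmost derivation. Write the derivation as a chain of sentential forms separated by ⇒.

T ⇒ vR   [T ::= v R]
vR ⇒ vvRv   [R ::= v R v]
vvRv ⇒ vvvRvv   [R ::= v R v]
vvvRvv ⇒ vvvvRvvv   [R ::= v R v]
vvvvRvvv ⇒ vvvvvRvvvv   [R ::= v R v]
vvvvvRvvvv ⇒ vvvvvvRvvvvv   [R ::= v R v]
vvvvvvRvvvvv ⇒ vvvvvvvRvvvvvv   [R ::= v R v]
vvvvvvvRvvvvvv ⇒ vvvvvvvvRvvvvvvv   [R ::= v R v]
vvvvvvvvRvvvvvvv ⇒ vvvvvvvvvRvvvvvvvv   [R ::= v R v]
vvvvvvvvvRvvvvvvvv ⇒ vvvvvvvvvvRvvvvvvvvv   [R ::= v R v]
vvvvvvvvvvRvvvvvvvvv ⇒ vvvvvvvvvvvRvvvvvvvvvv   [R ::= v R v]
vvvvvvvvvvvRvvvvvvvvvv ⇒ vvvvvvvvvvvvRvvvvvvvvvvv   [R ::= v R v]
vvvvvvvvvvvvRvvvvvvvvvvv ⇒ vvvvvvvvvvvvavvvvvvvvvvv   [R ::= a]

T ⇒ vR ⇒ vvRv ⇒ vvvRvv ⇒ vvvvRvvv ⇒ vvvvvRvvvv ⇒ vvvvvvRvvvvv ⇒ vvvvvvvRvvvvvv ⇒ vvvvvvvvRvvvvvvv ⇒ vvvvvvvvvRvvvvvvvv ⇒ vvvvvvvvvvRvvvvvvvvv ⇒ vvvvvvvvvvvRvvvvvvvvvv ⇒ vvvvvvvvvvvvRvvvvvvvvvvv ⇒ vvvvvvvvvvvvavvvvvvvvvvv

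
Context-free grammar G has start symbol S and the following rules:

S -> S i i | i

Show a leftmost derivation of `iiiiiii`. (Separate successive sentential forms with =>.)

S => Sii => Siiii => Siiiiii => iiiiiii

S => Sii   [S -> S i i]
Sii => Siiii   [S -> S i i]
Siiii => Siiiiii   [S -> S i i]
Siiiiii => iiiiiii   [S -> i]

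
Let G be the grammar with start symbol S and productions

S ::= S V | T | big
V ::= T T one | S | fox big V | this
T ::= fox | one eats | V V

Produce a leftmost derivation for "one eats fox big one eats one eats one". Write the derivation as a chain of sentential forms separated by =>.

S => T => V V => S V => T V => one eats V => one eats fox big V => one eats fox big T T one => one eats fox big one eats T one => one eats fox big one eats one eats one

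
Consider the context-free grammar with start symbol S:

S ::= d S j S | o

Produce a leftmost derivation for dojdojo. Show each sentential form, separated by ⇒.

S ⇒ dSjS ⇒ dojS ⇒ dojdSjS ⇒ dojdojS ⇒ dojdojo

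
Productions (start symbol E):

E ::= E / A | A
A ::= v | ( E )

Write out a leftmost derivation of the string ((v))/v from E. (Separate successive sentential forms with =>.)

E => E/A => A/A => (E)/A => (A)/A => ((E))/A => ((A))/A => ((v))/A => ((v))/v

E => E/A   [E ::= E / A]
E/A => A/A   [E ::= A]
A/A => (E)/A   [A ::= ( E )]
(E)/A => (A)/A   [E ::= A]
(A)/A => ((E))/A   [A ::= ( E )]
((E))/A => ((A))/A   [E ::= A]
((A))/A => ((v))/A   [A ::= v]
((v))/A => ((v))/v   [A ::= v]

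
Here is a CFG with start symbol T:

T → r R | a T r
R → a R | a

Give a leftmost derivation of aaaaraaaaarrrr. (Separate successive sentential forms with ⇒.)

T ⇒ aTr   [T → a T r]
aTr ⇒ aaTrr   [T → a T r]
aaTrr ⇒ aaaTrrr   [T → a T r]
aaaTrrr ⇒ aaaaTrrrr   [T → a T r]
aaaaTrrrr ⇒ aaaarRrrrr   [T → r R]
aaaarRrrrr ⇒ aaaaraRrrrr   [R → a R]
aaaaraRrrrr ⇒ aaaaraaRrrrr   [R → a R]
aaaaraaRrrrr ⇒ aaaaraaaRrrrr   [R → a R]
aaaaraaaRrrrr ⇒ aaaaraaaaRrrrr   [R → a R]
aaaaraaaaRrrrr ⇒ aaaaraaaaarrrr   [R → a]

T ⇒ aTr ⇒ aaTrr ⇒ aaaTrrr ⇒ aaaaTrrrr ⇒ aaaarRrrrr ⇒ aaaaraRrrrr ⇒ aaaaraaRrrrr ⇒ aaaaraaaRrrrr ⇒ aaaaraaaaRrrrr ⇒ aaaaraaaaarrrr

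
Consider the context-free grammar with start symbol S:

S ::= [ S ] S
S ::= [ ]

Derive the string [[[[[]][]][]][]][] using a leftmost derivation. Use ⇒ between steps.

S ⇒ [S]S ⇒ [[S]S]S ⇒ [[[S]S]S]S ⇒ [[[[S]S]S]S]S ⇒ [[[[[]]S]S]S]S ⇒ [[[[[]][]]S]S]S ⇒ [[[[[]][]][]]S]S ⇒ [[[[[]][]][]][]]S ⇒ [[[[[]][]][]][]][]

S ⇒ [S]S   [S ::= [ S ] S]
[S]S ⇒ [[S]S]S   [S ::= [ S ] S]
[[S]S]S ⇒ [[[S]S]S]S   [S ::= [ S ] S]
[[[S]S]S]S ⇒ [[[[S]S]S]S]S   [S ::= [ S ] S]
[[[[S]S]S]S]S ⇒ [[[[[]]S]S]S]S   [S ::= [ ]]
[[[[[]]S]S]S]S ⇒ [[[[[]][]]S]S]S   [S ::= [ ]]
[[[[[]][]]S]S]S ⇒ [[[[[]][]][]]S]S   [S ::= [ ]]
[[[[[]][]][]]S]S ⇒ [[[[[]][]][]][]]S   [S ::= [ ]]
[[[[[]][]][]][]]S ⇒ [[[[[]][]][]][]][]   [S ::= [ ]]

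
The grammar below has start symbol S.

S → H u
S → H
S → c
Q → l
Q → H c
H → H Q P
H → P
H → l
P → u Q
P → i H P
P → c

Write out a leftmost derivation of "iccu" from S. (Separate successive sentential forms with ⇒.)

S ⇒ Hu ⇒ Pu ⇒ iHPu ⇒ iPPu ⇒ icPu ⇒ iccu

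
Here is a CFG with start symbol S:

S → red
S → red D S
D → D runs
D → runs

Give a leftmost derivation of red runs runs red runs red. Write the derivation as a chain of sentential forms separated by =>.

S => red D S => red D runs S => red runs runs S => red runs runs red D S => red runs runs red runs S => red runs runs red runs red

S => red D S   [S → red D S]
red D S => red D runs S   [D → D runs]
red D runs S => red runs runs S   [D → runs]
red runs runs S => red runs runs red D S   [S → red D S]
red runs runs red D S => red runs runs red runs S   [D → runs]
red runs runs red runs S => red runs runs red runs red   [S → red]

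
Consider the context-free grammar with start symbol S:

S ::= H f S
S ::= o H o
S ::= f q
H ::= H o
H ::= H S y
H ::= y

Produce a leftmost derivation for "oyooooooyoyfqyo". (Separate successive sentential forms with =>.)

S=>oHo=>oHSyo=>oHSySyo=>oHoSySyo=>oHooSySyo=>oHoooSySyo=>oHooooSySyo=>oHoooooSySyo=>oyoooooSySyo=>oyooooooHoySyo=>oyooooooyoySyo=>oyooooooyoyfqyo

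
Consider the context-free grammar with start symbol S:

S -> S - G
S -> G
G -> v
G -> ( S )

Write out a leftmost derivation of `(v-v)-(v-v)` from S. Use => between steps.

S=>S-G=>G-G=>(S)-G=>(S-G)-G=>(G-G)-G=>(v-G)-G=>(v-v)-G=>(v-v)-(S)=>(v-v)-(S-G)=>(v-v)-(G-G)=>(v-v)-(v-G)=>(v-v)-(v-v)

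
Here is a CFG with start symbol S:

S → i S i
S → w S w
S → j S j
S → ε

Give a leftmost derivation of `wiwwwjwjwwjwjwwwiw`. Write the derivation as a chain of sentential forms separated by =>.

S => wSw   [S → w S w]
wSw => wiSiw   [S → i S i]
wiSiw => wiwSwiw   [S → w S w]
wiwSwiw => wiwwSwwiw   [S → w S w]
wiwwSwwiw => wiwwwSwwwiw   [S → w S w]
wiwwwSwwwiw => wiwwwjSjwwwiw   [S → j S j]
wiwwwjSjwwwiw => wiwwwjwSwjwwwiw   [S → w S w]
wiwwwjwSwjwwwiw => wiwwwjwjSjwjwwwiw   [S → j S j]
wiwwwjwjSjwjwwwiw => wiwwwjwjwSwjwjwwwiw   [S → w S w]
wiwwwjwjwSwjwjwwwiw => wiwwwjwjwwjwjwwwiw   [S → ε]

S=>wSw=>wiSiw=>wiwSwiw=>wiwwSwwiw=>wiwwwSwwwiw=>wiwwwjSjwwwiw=>wiwwwjwSwjwwwiw=>wiwwwjwjSjwjwwwiw=>wiwwwjwjwSwjwjwwwiw=>wiwwwjwjwwjwjwwwiw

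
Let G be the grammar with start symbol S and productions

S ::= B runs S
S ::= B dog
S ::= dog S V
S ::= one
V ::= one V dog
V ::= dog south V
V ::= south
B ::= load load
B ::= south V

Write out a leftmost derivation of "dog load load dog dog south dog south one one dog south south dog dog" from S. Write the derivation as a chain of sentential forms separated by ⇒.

S ⇒ dog S V   [S ::= dog S V]
dog S V ⇒ dog B dog V   [S ::= B dog]
dog B dog V ⇒ dog load load dog V   [B ::= load load]
dog load load dog V ⇒ dog load load dog dog south V   [V ::= dog south V]
dog load load dog dog south V ⇒ dog load load dog dog south dog south V   [V ::= dog south V]
dog load load dog dog south dog south V ⇒ dog load load dog dog south dog south one V dog   [V ::= one V dog]
dog load load dog dog south dog south one V dog ⇒ dog load load dog dog south dog south one one V dog dog   [V ::= one V dog]
dog load load dog dog south dog south one one V dog dog ⇒ dog load load dog dog south dog south one one dog south V dog dog   [V ::= dog south V]
dog load load dog dog south dog south one one dog south V dog dog ⇒ dog load load dog dog south dog south one one dog south south dog dog   [V ::= south]

S ⇒ dog S V ⇒ dog B dog V ⇒ dog load load dog V ⇒ dog load load dog dog south V ⇒ dog load load dog dog south dog south V ⇒ dog load load dog dog south dog south one V dog ⇒ dog load load dog dog south dog south one one V dog dog ⇒ dog load load dog dog south dog south one one dog south V dog dog ⇒ dog load load dog dog south dog south one one dog south south dog dog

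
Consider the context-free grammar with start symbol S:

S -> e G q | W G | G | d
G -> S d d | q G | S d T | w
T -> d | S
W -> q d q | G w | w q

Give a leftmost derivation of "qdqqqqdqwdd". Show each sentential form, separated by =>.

S => WG => qdqG => qdqqG => qdqqqG => qdqqqSdT => qdqqqWGdT => qdqqqqdqGdT => qdqqqqdqwdT => qdqqqqdqwdd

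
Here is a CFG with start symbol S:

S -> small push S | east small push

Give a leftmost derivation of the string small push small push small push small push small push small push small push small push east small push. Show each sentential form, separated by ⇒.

S ⇒ small push S ⇒ small push small push S ⇒ small push small push small push S ⇒ small push small push small push small push S ⇒ small push small push small push small push small push S ⇒ small push small push small push small push small push small push S ⇒ small push small push small push small push small push small push small push S ⇒ small push small push small push small push small push small push small push small push S ⇒ small push small push small push small push small push small push small push small push east small push

S ⇒ small push S   [S -> small push S]
small push S ⇒ small push small push S   [S -> small push S]
small push small push S ⇒ small push small push small push S   [S -> small push S]
small push small push small push S ⇒ small push small push small push small push S   [S -> small push S]
small push small push small push small push S ⇒ small push small push small push small push small push S   [S -> small push S]
small push small push small push small push small push S ⇒ small push small push small push small push small push small push S   [S -> small push S]
small push small push small push small push small push small push S ⇒ small push small push small push small push small push small push small push S   [S -> small push S]
small push small push small push small push small push small push small push S ⇒ small push small push small push small push small push small push small push small push S   [S -> small push S]
small push small push small push small push small push small push small push small push S ⇒ small push small push small push small push small push small push small push small push east small push   [S -> east small push]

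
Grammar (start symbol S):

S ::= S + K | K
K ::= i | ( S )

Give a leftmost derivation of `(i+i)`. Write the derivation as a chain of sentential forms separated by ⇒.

S⇒K⇒(S)⇒(S+K)⇒(K+K)⇒(i+K)⇒(i+i)

S ⇒ K   [S ::= K]
K ⇒ (S)   [K ::= ( S )]
(S) ⇒ (S+K)   [S ::= S + K]
(S+K) ⇒ (K+K)   [S ::= K]
(K+K) ⇒ (i+K)   [K ::= i]
(i+K) ⇒ (i+i)   [K ::= i]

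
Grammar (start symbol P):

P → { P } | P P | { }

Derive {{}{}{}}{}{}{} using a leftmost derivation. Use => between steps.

P=>PP=>PPP=>PPPP=>{P}PPP=>{PP}PPP=>{PPP}PPP=>{{}PP}PPP=>{{}{}P}PPP=>{{}{}{}}PPP=>{{}{}{}}{}PP=>{{}{}{}}{}{}P=>{{}{}{}}{}{}{}

P => PP   [P → P P]
PP => PPP   [P → P P]
PPP => PPPP   [P → P P]
PPPP => {P}PPP   [P → { P }]
{P}PPP => {PP}PPP   [P → P P]
{PP}PPP => {PPP}PPP   [P → P P]
{PPP}PPP => {{}PP}PPP   [P → { }]
{{}PP}PPP => {{}{}P}PPP   [P → { }]
{{}{}P}PPP => {{}{}{}}PPP   [P → { }]
{{}{}{}}PPP => {{}{}{}}{}PP   [P → { }]
{{}{}{}}{}PP => {{}{}{}}{}{}P   [P → { }]
{{}{}{}}{}{}P => {{}{}{}}{}{}{}   [P → { }]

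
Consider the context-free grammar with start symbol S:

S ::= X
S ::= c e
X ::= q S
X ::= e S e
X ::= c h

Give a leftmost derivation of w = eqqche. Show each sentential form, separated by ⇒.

S ⇒ X ⇒ eSe ⇒ eXe ⇒ eqSe ⇒ eqXe ⇒ eqqSe ⇒ eqqXe ⇒ eqqche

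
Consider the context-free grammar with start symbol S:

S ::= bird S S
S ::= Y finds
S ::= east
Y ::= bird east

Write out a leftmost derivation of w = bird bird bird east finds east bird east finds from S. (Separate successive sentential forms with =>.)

S => bird S S => bird bird S S S => bird bird Y finds S S => bird bird bird east finds S S => bird bird bird east finds east S => bird bird bird east finds east Y finds => bird bird bird east finds east bird east finds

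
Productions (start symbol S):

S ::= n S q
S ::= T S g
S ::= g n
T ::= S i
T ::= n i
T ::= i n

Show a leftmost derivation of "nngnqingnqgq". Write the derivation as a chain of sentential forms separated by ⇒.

S ⇒ nSq   [S ::= n S q]
nSq ⇒ nTSgq   [S ::= T S g]
nTSgq ⇒ nSiSgq   [T ::= S i]
nSiSgq ⇒ nnSqiSgq   [S ::= n S q]
nnSqiSgq ⇒ nngnqiSgq   [S ::= g n]
nngnqiSgq ⇒ nngnqinSqgq   [S ::= n S q]
nngnqinSqgq ⇒ nngnqingnqgq   [S ::= g n]

S ⇒ nSq ⇒ nTSgq ⇒ nSiSgq ⇒ nnSqiSgq ⇒ nngnqiSgq ⇒ nngnqinSqgq ⇒ nngnqingnqgq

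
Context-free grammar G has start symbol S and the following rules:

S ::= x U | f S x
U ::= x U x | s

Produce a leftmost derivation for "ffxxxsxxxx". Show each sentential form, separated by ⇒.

S ⇒ fSx ⇒ ffSxx ⇒ ffxUxx ⇒ ffxxUxxx ⇒ ffxxxUxxxx ⇒ ffxxxsxxxx

S ⇒ fSx   [S ::= f S x]
fSx ⇒ ffSxx   [S ::= f S x]
ffSxx ⇒ ffxUxx   [S ::= x U]
ffxUxx ⇒ ffxxUxxx   [U ::= x U x]
ffxxUxxx ⇒ ffxxxUxxxx   [U ::= x U x]
ffxxxUxxxx ⇒ ffxxxsxxxx   [U ::= s]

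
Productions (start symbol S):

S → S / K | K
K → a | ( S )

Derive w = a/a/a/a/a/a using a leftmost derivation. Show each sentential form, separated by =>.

S => S/K => S/K/K => S/K/K/K => S/K/K/K/K => S/K/K/K/K/K => K/K/K/K/K/K => a/K/K/K/K/K => a/a/K/K/K/K => a/a/a/K/K/K => a/a/a/a/K/K => a/a/a/a/a/K => a/a/a/a/a/a

S => S/K   [S → S / K]
S/K => S/K/K   [S → S / K]
S/K/K => S/K/K/K   [S → S / K]
S/K/K/K => S/K/K/K/K   [S → S / K]
S/K/K/K/K => S/K/K/K/K/K   [S → S / K]
S/K/K/K/K/K => K/K/K/K/K/K   [S → K]
K/K/K/K/K/K => a/K/K/K/K/K   [K → a]
a/K/K/K/K/K => a/a/K/K/K/K   [K → a]
a/a/K/K/K/K => a/a/a/K/K/K   [K → a]
a/a/a/K/K/K => a/a/a/a/K/K   [K → a]
a/a/a/a/K/K => a/a/a/a/a/K   [K → a]
a/a/a/a/a/K => a/a/a/a/a/a   [K → a]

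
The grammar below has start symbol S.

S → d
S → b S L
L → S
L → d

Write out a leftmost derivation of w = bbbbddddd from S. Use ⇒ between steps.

S ⇒ bSL   [S → b S L]
bSL ⇒ bbSLL   [S → b S L]
bbSLL ⇒ bbbSLLL   [S → b S L]
bbbSLLL ⇒ bbbbSLLLL   [S → b S L]
bbbbSLLLL ⇒ bbbbdLLLL   [S → d]
bbbbdLLLL ⇒ bbbbddLLL   [L → d]
bbbbddLLL ⇒ bbbbdddLL   [L → d]
bbbbdddLL ⇒ bbbbddddL   [L → d]
bbbbddddL ⇒ bbbbddddd   [L → d]

S ⇒ bSL ⇒ bbSLL ⇒ bbbSLLL ⇒ bbbbSLLLL ⇒ bbbbdLLLL ⇒ bbbbddLLL ⇒ bbbbdddLL ⇒ bbbbddddL ⇒ bbbbddddd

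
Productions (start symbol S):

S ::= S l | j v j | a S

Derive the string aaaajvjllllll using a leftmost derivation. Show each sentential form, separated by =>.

S => Sl   [S ::= S l]
Sl => Sll   [S ::= S l]
Sll => Slll   [S ::= S l]
Slll => aSlll   [S ::= a S]
aSlll => aaSlll   [S ::= a S]
aaSlll => aaSllll   [S ::= S l]
aaSllll => aaaSllll   [S ::= a S]
aaaSllll => aaaSlllll   [S ::= S l]
aaaSlllll => aaaaSlllll   [S ::= a S]
aaaaSlllll => aaaaSllllll   [S ::= S l]
aaaaSllllll => aaaajvjllllll   [S ::= j v j]

S=>Sl=>Sll=>Slll=>aSlll=>aaSlll=>aaSllll=>aaaSllll=>aaaSlllll=>aaaaSlllll=>aaaaSllllll=>aaaajvjllllll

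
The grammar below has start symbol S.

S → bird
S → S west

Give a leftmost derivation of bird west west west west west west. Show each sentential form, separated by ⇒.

S ⇒ S west ⇒ S west west ⇒ S west west west ⇒ S west west west west ⇒ S west west west west west ⇒ S west west west west west west ⇒ bird west west west west west west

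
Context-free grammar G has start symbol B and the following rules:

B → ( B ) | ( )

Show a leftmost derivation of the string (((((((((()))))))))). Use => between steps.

B => (B)   [B → ( B )]
(B) => ((B))   [B → ( B )]
((B)) => (((B)))   [B → ( B )]
(((B))) => ((((B))))   [B → ( B )]
((((B)))) => (((((B)))))   [B → ( B )]
(((((B))))) => ((((((B))))))   [B → ( B )]
((((((B)))))) => (((((((B)))))))   [B → ( B )]
(((((((B))))))) => ((((((((B))))))))   [B → ( B )]
((((((((B)))))))) => (((((((((B)))))))))   [B → ( B )]
(((((((((B))))))))) => (((((((((())))))))))   [B → ( )]

B => (B) => ((B)) => (((B))) => ((((B)))) => (((((B))))) => ((((((B)))))) => (((((((B))))))) => ((((((((B)))))))) => (((((((((B))))))))) => (((((((((())))))))))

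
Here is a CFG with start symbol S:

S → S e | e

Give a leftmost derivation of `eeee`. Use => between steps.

S => Se => See => Seee => eeee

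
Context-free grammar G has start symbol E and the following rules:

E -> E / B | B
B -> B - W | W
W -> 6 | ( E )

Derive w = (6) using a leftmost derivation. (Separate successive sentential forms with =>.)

E => B   [E -> B]
B => W   [B -> W]
W => (E)   [W -> ( E )]
(E) => (B)   [E -> B]
(B) => (W)   [B -> W]
(W) => (6)   [W -> 6]

E => B => W => (E) => (B) => (W) => (6)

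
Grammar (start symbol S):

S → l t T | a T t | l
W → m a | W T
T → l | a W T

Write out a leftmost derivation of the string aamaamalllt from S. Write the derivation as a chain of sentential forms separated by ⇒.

S ⇒ aTt ⇒ aaWTt ⇒ aamaTt ⇒ aamaaWTt ⇒ aamaaWTTt ⇒ aamaaWTTTt ⇒ aamaamaTTTt ⇒ aamaamalTTt ⇒ aamaamallTt ⇒ aamaamalllt

S ⇒ aTt   [S → a T t]
aTt ⇒ aaWTt   [T → a W T]
aaWTt ⇒ aamaTt   [W → m a]
aamaTt ⇒ aamaaWTt   [T → a W T]
aamaaWTt ⇒ aamaaWTTt   [W → W T]
aamaaWTTt ⇒ aamaaWTTTt   [W → W T]
aamaaWTTTt ⇒ aamaamaTTTt   [W → m a]
aamaamaTTTt ⇒ aamaamalTTt   [T → l]
aamaamalTTt ⇒ aamaamallTt   [T → l]
aamaamallTt ⇒ aamaamalllt   [T → l]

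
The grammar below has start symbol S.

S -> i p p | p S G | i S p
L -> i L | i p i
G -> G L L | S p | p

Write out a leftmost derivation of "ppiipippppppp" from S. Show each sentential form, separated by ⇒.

S⇒pSG⇒ppSGG⇒ppiSpGG⇒ppiiSppGG⇒ppiipSGppGG⇒ppiipippGppGG⇒ppiipipppppGG⇒ppiipippppppG⇒ppiipippppppp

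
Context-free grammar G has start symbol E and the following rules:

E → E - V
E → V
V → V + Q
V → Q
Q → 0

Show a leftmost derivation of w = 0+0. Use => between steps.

E=>V=>V+Q=>Q+Q=>0+Q=>0+0

E => V   [E → V]
V => V+Q   [V → V + Q]
V+Q => Q+Q   [V → Q]
Q+Q => 0+Q   [Q → 0]
0+Q => 0+0   [Q → 0]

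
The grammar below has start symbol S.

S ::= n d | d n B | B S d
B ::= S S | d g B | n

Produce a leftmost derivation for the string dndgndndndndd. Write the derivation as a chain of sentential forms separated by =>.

S=>dnB=>dndgB=>dndgSS=>dndgndS=>dndgndBSd=>dndgndSSSd=>dndgndndSSd=>dndgndndndSd=>dndgndndndndd

S => dnB   [S ::= d n B]
dnB => dndgB   [B ::= d g B]
dndgB => dndgSS   [B ::= S S]
dndgSS => dndgndS   [S ::= n d]
dndgndS => dndgndBSd   [S ::= B S d]
dndgndBSd => dndgndSSSd   [B ::= S S]
dndgndSSSd => dndgndndSSd   [S ::= n d]
dndgndndSSd => dndgndndndSd   [S ::= n d]
dndgndndndSd => dndgndndndndd   [S ::= n d]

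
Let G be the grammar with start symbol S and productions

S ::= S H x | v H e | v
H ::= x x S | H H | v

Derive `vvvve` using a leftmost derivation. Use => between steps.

S=>vHe=>vHHe=>vHHHe=>vvHHe=>vvvHe=>vvvve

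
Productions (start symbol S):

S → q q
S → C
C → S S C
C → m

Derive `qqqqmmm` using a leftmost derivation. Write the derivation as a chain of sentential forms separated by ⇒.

S ⇒ C   [S → C]
C ⇒ SSC   [C → S S C]
SSC ⇒ CSC   [S → C]
CSC ⇒ SSCSC   [C → S S C]
SSCSC ⇒ qqSCSC   [S → q q]
qqSCSC ⇒ qqqqCSC   [S → q q]
qqqqCSC ⇒ qqqqmSC   [C → m]
qqqqmSC ⇒ qqqqmCC   [S → C]
qqqqmCC ⇒ qqqqmmC   [C → m]
qqqqmmC ⇒ qqqqmmm   [C → m]

S ⇒ C ⇒ SSC ⇒ CSC ⇒ SSCSC ⇒ qqSCSC ⇒ qqqqCSC ⇒ qqqqmSC ⇒ qqqqmCC ⇒ qqqqmmC ⇒ qqqqmmm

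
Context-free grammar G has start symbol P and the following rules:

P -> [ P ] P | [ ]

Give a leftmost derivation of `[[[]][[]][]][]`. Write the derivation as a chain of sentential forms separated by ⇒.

P ⇒ [P]P ⇒ [[P]P]P ⇒ [[[]]P]P ⇒ [[[]][P]P]P ⇒ [[[]][[]]P]P ⇒ [[[]][[]][]]P ⇒ [[[]][[]][]][]

P ⇒ [P]P   [P -> [ P ] P]
[P]P ⇒ [[P]P]P   [P -> [ P ] P]
[[P]P]P ⇒ [[[]]P]P   [P -> [ ]]
[[[]]P]P ⇒ [[[]][P]P]P   [P -> [ P ] P]
[[[]][P]P]P ⇒ [[[]][[]]P]P   [P -> [ ]]
[[[]][[]]P]P ⇒ [[[]][[]][]]P   [P -> [ ]]
[[[]][[]][]]P ⇒ [[[]][[]][]][]   [P -> [ ]]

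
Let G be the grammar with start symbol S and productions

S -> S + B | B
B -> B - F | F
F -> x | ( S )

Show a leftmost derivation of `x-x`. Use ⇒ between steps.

S ⇒ B ⇒ B-F ⇒ F-F ⇒ x-F ⇒ x-x

S ⇒ B   [S -> B]
B ⇒ B-F   [B -> B - F]
B-F ⇒ F-F   [B -> F]
F-F ⇒ x-F   [F -> x]
x-F ⇒ x-x   [F -> x]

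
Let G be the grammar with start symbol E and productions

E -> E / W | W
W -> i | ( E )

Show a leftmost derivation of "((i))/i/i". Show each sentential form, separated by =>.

E => E/W   [E -> E / W]
E/W => E/W/W   [E -> E / W]
E/W/W => W/W/W   [E -> W]
W/W/W => (E)/W/W   [W -> ( E )]
(E)/W/W => (W)/W/W   [E -> W]
(W)/W/W => ((E))/W/W   [W -> ( E )]
((E))/W/W => ((W))/W/W   [E -> W]
((W))/W/W => ((i))/W/W   [W -> i]
((i))/W/W => ((i))/i/W   [W -> i]
((i))/i/W => ((i))/i/i   [W -> i]

E => E/W => E/W/W => W/W/W => (E)/W/W => (W)/W/W => ((E))/W/W => ((W))/W/W => ((i))/W/W => ((i))/i/W => ((i))/i/i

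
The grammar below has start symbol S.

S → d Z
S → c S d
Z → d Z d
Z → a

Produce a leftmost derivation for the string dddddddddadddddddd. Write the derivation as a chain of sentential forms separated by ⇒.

S ⇒ dZ ⇒ ddZd ⇒ dddZdd ⇒ ddddZddd ⇒ dddddZdddd ⇒ ddddddZddddd ⇒ dddddddZdddddd ⇒ ddddddddZddddddd ⇒ dddddddddZdddddddd ⇒ dddddddddadddddddd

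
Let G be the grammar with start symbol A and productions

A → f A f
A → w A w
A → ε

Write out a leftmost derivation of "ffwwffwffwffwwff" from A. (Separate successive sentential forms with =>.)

A => fAf => ffAff => ffwAwff => ffwwAwwff => ffwwfAfwwff => ffwwffAffwwff => ffwwffwAwffwwff => ffwwffwfAfwffwwff => ffwwffwffwffwwff

A => fAf   [A → f A f]
fAf => ffAff   [A → f A f]
ffAff => ffwAwff   [A → w A w]
ffwAwff => ffwwAwwff   [A → w A w]
ffwwAwwff => ffwwfAfwwff   [A → f A f]
ffwwfAfwwff => ffwwffAffwwff   [A → f A f]
ffwwffAffwwff => ffwwffwAwffwwff   [A → w A w]
ffwwffwAwffwwff => ffwwffwfAfwffwwff   [A → f A f]
ffwwffwfAfwffwwff => ffwwffwffwffwwff   [A → ε]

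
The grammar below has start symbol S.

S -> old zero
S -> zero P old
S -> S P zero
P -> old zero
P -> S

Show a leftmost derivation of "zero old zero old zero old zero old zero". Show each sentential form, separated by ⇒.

S ⇒ S P zero   [S -> S P zero]
S P zero ⇒ zero P old P zero   [S -> zero P old]
zero P old P zero ⇒ zero old zero old P zero   [P -> old zero]
zero old zero old P zero ⇒ zero old zero old S zero   [P -> S]
zero old zero old S zero ⇒ zero old zero old zero P old zero   [S -> zero P old]
zero old zero old zero P old zero ⇒ zero old zero old zero old zero old zero   [P -> old zero]

S ⇒ S P zero ⇒ zero P old P zero ⇒ zero old zero old P zero ⇒ zero old zero old S zero ⇒ zero old zero old zero P old zero ⇒ zero old zero old zero old zero old zero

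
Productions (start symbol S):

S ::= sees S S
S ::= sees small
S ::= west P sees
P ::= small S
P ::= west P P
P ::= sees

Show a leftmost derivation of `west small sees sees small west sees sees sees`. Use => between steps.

S => west P sees   [S ::= west P sees]
west P sees => west small S sees   [P ::= small S]
west small S sees => west small sees S S sees   [S ::= sees S S]
west small sees S S sees => west small sees sees small S sees   [S ::= sees small]
west small sees sees small S sees => west small sees sees small west P sees sees   [S ::= west P sees]
west small sees sees small west P sees sees => west small sees sees small west sees sees sees   [P ::= sees]

S => west P sees => west small S sees => west small sees S S sees => west small sees sees small S sees => west small sees sees small west P sees sees => west small sees sees small west sees sees sees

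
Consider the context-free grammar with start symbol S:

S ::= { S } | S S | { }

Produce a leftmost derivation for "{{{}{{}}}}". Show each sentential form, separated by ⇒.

S ⇒ {S} ⇒ {{S}} ⇒ {{SS}} ⇒ {{{}S}} ⇒ {{{}{S}}} ⇒ {{{}{{}}}}

S ⇒ {S}   [S ::= { S }]
{S} ⇒ {{S}}   [S ::= { S }]
{{S}} ⇒ {{SS}}   [S ::= S S]
{{SS}} ⇒ {{{}S}}   [S ::= { }]
{{{}S}} ⇒ {{{}{S}}}   [S ::= { S }]
{{{}{S}}} ⇒ {{{}{{}}}}   [S ::= { }]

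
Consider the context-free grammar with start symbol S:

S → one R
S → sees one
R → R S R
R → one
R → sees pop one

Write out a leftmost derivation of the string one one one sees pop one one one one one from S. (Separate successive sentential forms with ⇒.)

S ⇒ one R ⇒ one R S R ⇒ one one S R ⇒ one one one R R ⇒ one one one sees pop one R ⇒ one one one sees pop one R S R ⇒ one one one sees pop one one S R ⇒ one one one sees pop one one one R R ⇒ one one one sees pop one one one one R ⇒ one one one sees pop one one one one one

S ⇒ one R   [S → one R]
one R ⇒ one R S R   [R → R S R]
one R S R ⇒ one one S R   [R → one]
one one S R ⇒ one one one R R   [S → one R]
one one one R R ⇒ one one one sees pop one R   [R → sees pop one]
one one one sees pop one R ⇒ one one one sees pop one R S R   [R → R S R]
one one one sees pop one R S R ⇒ one one one sees pop one one S R   [R → one]
one one one sees pop one one S R ⇒ one one one sees pop one one one R R   [S → one R]
one one one sees pop one one one R R ⇒ one one one sees pop one one one one R   [R → one]
one one one sees pop one one one one R ⇒ one one one sees pop one one one one one   [R → one]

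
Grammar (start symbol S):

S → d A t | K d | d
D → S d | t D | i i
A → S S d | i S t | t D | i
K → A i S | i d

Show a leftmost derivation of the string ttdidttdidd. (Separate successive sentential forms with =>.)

S=>Kd=>AiSd=>tDiSd=>ttDiSd=>ttSdiSd=>ttdAtdiSd=>ttdiSttdiSd=>ttdidttdiSd=>ttdidttdidd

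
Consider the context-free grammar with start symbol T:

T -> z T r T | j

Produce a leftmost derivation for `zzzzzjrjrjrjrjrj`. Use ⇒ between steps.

T ⇒ zTrT   [T -> z T r T]
zTrT ⇒ zzTrTrT   [T -> z T r T]
zzTrTrT ⇒ zzzTrTrTrT   [T -> z T r T]
zzzTrTrTrT ⇒ zzzzTrTrTrTrT   [T -> z T r T]
zzzzTrTrTrTrT ⇒ zzzzzTrTrTrTrTrT   [T -> z T r T]
zzzzzTrTrTrTrTrT ⇒ zzzzzjrTrTrTrTrT   [T -> j]
zzzzzjrTrTrTrTrT ⇒ zzzzzjrjrTrTrTrT   [T -> j]
zzzzzjrjrTrTrTrT ⇒ zzzzzjrjrjrTrTrT   [T -> j]
zzzzzjrjrjrTrTrT ⇒ zzzzzjrjrjrjrTrT   [T -> j]
zzzzzjrjrjrjrTrT ⇒ zzzzzjrjrjrjrjrT   [T -> j]
zzzzzjrjrjrjrjrT ⇒ zzzzzjrjrjrjrjrj   [T -> j]

T ⇒ zTrT ⇒ zzTrTrT ⇒ zzzTrTrTrT ⇒ zzzzTrTrTrTrT ⇒ zzzzzTrTrTrTrTrT ⇒ zzzzzjrTrTrTrTrT ⇒ zzzzzjrjrTrTrTrT ⇒ zzzzzjrjrjrTrTrT ⇒ zzzzzjrjrjrjrTrT ⇒ zzzzzjrjrjrjrjrT ⇒ zzzzzjrjrjrjrjrj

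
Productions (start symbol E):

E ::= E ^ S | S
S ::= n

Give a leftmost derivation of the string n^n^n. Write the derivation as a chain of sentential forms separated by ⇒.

E⇒E^S⇒E^S^S⇒S^S^S⇒n^S^S⇒n^n^S⇒n^n^n

E ⇒ E^S   [E ::= E ^ S]
E^S ⇒ E^S^S   [E ::= E ^ S]
E^S^S ⇒ S^S^S   [E ::= S]
S^S^S ⇒ n^S^S   [S ::= n]
n^S^S ⇒ n^n^S   [S ::= n]
n^n^S ⇒ n^n^n   [S ::= n]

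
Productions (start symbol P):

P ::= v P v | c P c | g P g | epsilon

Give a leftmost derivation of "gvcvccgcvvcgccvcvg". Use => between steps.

P => gPg => gvPvg => gvcPcvg => gvcvPvcvg => gvcvcPcvcvg => gvcvccPccvcvg => gvcvccgPgccvcvg => gvcvccgcPcgccvcvg => gvcvccgcvPvcgccvcvg => gvcvccgcvvcgccvcvg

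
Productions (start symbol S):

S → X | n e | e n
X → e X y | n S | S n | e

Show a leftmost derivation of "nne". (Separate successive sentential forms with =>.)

S => X => nS => nne

S => X   [S → X]
X => nS   [X → n S]
nS => nne   [S → n e]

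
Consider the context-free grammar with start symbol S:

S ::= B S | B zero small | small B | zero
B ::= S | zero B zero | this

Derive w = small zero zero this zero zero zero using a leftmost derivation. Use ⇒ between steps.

S ⇒ small B ⇒ small zero B zero ⇒ small zero S zero ⇒ small zero B S zero ⇒ small zero zero B zero S zero ⇒ small zero zero this zero S zero ⇒ small zero zero this zero zero zero

S ⇒ small B   [S ::= small B]
small B ⇒ small zero B zero   [B ::= zero B zero]
small zero B zero ⇒ small zero S zero   [B ::= S]
small zero S zero ⇒ small zero B S zero   [S ::= B S]
small zero B S zero ⇒ small zero zero B zero S zero   [B ::= zero B zero]
small zero zero B zero S zero ⇒ small zero zero this zero S zero   [B ::= this]
small zero zero this zero S zero ⇒ small zero zero this zero zero zero   [S ::= zero]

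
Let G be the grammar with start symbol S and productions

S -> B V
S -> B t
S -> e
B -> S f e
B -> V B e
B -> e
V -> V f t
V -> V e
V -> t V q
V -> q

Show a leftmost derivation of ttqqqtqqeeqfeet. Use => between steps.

S => Bt => VBet => tVqBet => ttVqqBet => ttqqqBet => ttqqqSfeet => ttqqqBVfeet => ttqqqVBeVfeet => ttqqqtVqBeVfeet => ttqqqtqqBeVfeet => ttqqqtqqeeVfeet => ttqqqtqqeeqfeet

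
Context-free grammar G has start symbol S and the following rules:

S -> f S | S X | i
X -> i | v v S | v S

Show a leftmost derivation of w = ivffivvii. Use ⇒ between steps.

S ⇒ SX ⇒ iX ⇒ ivS ⇒ ivSX ⇒ ivfSX ⇒ ivffSX ⇒ ivffiX ⇒ ivffivvS ⇒ ivffivvSX ⇒ ivffivviX ⇒ ivffivvii

S ⇒ SX   [S -> S X]
SX ⇒ iX   [S -> i]
iX ⇒ ivS   [X -> v S]
ivS ⇒ ivSX   [S -> S X]
ivSX ⇒ ivfSX   [S -> f S]
ivfSX ⇒ ivffSX   [S -> f S]
ivffSX ⇒ ivffiX   [S -> i]
ivffiX ⇒ ivffivvS   [X -> v v S]
ivffivvS ⇒ ivffivvSX   [S -> S X]
ivffivvSX ⇒ ivffivviX   [S -> i]
ivffivviX ⇒ ivffivvii   [X -> i]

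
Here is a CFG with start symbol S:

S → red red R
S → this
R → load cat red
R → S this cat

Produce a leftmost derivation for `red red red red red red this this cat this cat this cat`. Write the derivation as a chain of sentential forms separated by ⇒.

S ⇒ red red R   [S → red red R]
red red R ⇒ red red S this cat   [R → S this cat]
red red S this cat ⇒ red red red red R this cat   [S → red red R]
red red red red R this cat ⇒ red red red red S this cat this cat   [R → S this cat]
red red red red S this cat this cat ⇒ red red red red red red R this cat this cat   [S → red red R]
red red red red red red R this cat this cat ⇒ red red red red red red S this cat this cat this cat   [R → S this cat]
red red red red red red S this cat this cat this cat ⇒ red red red red red red this this cat this cat this cat   [S → this]

S ⇒ red red R ⇒ red red S this cat ⇒ red red red red R this cat ⇒ red red red red S this cat this cat ⇒ red red red red red red R this cat this cat ⇒ red red red red red red S this cat this cat this cat ⇒ red red red red red red this this cat this cat this cat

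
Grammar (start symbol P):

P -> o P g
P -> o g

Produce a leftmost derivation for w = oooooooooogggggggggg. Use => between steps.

P=>oPg=>ooPgg=>oooPggg=>ooooPgggg=>oooooPggggg=>ooooooPgggggg=>oooooooPggggggg=>ooooooooPgggggggg=>oooooooooPggggggggg=>oooooooooogggggggggg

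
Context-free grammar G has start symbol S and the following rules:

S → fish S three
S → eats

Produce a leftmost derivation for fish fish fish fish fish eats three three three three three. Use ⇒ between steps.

S ⇒ fish S three ⇒ fish fish S three three ⇒ fish fish fish S three three three ⇒ fish fish fish fish S three three three three ⇒ fish fish fish fish fish S three three three three three ⇒ fish fish fish fish fish eats three three three three three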